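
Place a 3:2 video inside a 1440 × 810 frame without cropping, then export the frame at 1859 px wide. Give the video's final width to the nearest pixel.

Fitted into 1440×810, the video spans the height; its width is 810 × 3/2 ≈ 1215.00 px.
Scaling 1440 → 1859 is ×1.2910, so the width becomes 1215.00 × 1.2910 ≈ 1568.53 px.

1569 px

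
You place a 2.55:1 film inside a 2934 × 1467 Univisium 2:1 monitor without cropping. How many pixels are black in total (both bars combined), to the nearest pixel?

2.55:1 (2.550) > Univisium 2:1 (2.000), so the film fills the width.
Content height = 2934 / 2.550 ≈ 1150.5882 px.
1467 − 1150.5882 = 316.4118 px of bars.
That's 316.4118 × 2934 ≈ 928352 black pixels.

928352 pixels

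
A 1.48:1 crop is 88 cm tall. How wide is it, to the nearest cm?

At 1.48:1, 88 × 1.480 ≈ 130.24.

130 cm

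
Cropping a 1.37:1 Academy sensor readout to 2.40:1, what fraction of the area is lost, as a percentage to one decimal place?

42.9%

Going from 1.37:1 Academy to 2.40:1 means cutting height while keeping width.
Area ratio = (1.370)/(2.400) = 57.08%; the remaining 42.92% is cropped out.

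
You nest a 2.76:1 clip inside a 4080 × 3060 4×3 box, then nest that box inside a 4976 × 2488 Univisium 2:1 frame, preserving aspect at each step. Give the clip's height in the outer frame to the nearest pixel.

2.76:1 in 4080×3060: fills the width, so the clip is 4080.00 × 1478.26.
Second fit — the 4×3 canvas into 4976×2488 spans the height: 3317.33 × 2488.00 (×0.8131 from 4080×3060).
Applying the same ×0.8131: 1478.26 → 1201.93.

1202 px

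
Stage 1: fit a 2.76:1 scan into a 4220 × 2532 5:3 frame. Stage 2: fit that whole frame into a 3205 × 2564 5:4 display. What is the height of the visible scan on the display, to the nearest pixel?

1161 px

Inside the 4220×2532 canvas the scan is width-limited at 4220.00 × 1528.99.
The 5:3 canvas is width-limited in 3205×2564, giving 3205.00 × 1923.00; scale factor 0.7595.
So the scan's height is 1528.99 × 0.7595 ≈ 1161.23.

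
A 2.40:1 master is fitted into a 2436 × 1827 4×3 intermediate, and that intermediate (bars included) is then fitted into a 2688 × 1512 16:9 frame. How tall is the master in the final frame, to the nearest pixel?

840 px

Inside the 2436×1827 canvas the master is width-limited at 2436.00 × 1015.00.
The 4×3 canvas is height-limited in 2688×1512, giving 2016.00 × 1512.00; scale factor 0.8276.
Applying the same ×0.8276: 1015.00 → 840.00.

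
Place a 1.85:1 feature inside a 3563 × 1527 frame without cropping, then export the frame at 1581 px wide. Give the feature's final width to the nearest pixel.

1254 px

Fitted into 3563×1527, the feature spans the height; its width is 1527 × 1.850 ≈ 2824.95 px.
Resizing to 1581 px wide multiplies everything by 0.4437: 2824.95 → 1253.51 px.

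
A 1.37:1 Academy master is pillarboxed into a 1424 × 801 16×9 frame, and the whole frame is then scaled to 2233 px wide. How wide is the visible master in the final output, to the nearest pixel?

1721 px

Fitted into 1424×801, the master spans the height; its width is 801 × 1.370 ≈ 1097.37 px.
Scaling 1424 → 2233 is ×1.5681, so the width becomes 1097.37 × 1.5681 ≈ 1720.81 px.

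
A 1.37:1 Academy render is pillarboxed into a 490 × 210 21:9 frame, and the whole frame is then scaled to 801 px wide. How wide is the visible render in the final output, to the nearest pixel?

In the 490×210 frame the render fills the height: width = 210 × 1.370 ≈ 287.70 px.
Scaling 490 → 801 is ×1.6347, so the width becomes 287.70 × 1.6347 ≈ 470.30 px.

470 px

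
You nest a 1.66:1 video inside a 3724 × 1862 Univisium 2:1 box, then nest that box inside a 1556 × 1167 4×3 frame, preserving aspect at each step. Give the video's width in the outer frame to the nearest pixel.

First fit — 1.66:1 into 3724×1862 spans the height: 3090.92 × 1862.00.
Univisium 2:1 in 1556×1167: fills the width, so the intermediate becomes 1556.00 × 778.00 — a scale of ×0.4178.
The video scales with it: width 3090.92 × 0.4178 ≈ 1291.48.

1291 px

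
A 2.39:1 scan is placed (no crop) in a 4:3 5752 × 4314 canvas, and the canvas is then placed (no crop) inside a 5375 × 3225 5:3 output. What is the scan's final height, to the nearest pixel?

Inside the 5752×4314 canvas the scan is width-limited at 5752.00 × 2406.69.
Second fit — the 4:3 canvas into 5375×3225 spans the height: 4300.00 × 3225.00 (×0.7476 from 5752×4314).
So the scan's height is 2406.69 × 0.7476 ≈ 1799.16.

1799 px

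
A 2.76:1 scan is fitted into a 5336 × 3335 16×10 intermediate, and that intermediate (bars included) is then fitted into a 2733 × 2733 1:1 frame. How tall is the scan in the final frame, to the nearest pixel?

990 px

2.76:1 in 5336×3335: fills the width, so the scan is 5336.00 × 1933.33.
Second fit — the 16×10 canvas into 2733×2733 spans the width: 2733.00 × 1708.12 (×0.5122 from 5336×3335).
So the scan's height is 1933.33 × 0.5122 ≈ 990.22.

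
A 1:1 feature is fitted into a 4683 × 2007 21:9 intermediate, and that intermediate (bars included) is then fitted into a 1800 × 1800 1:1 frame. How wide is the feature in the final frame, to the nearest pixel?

771 px

First fit — 1:1 into 4683×2007 spans the height: 2007.00 × 2007.00.
Second fit — the 21:9 canvas into 1800×1800 spans the width: 1800.00 × 771.43 (×0.3844 from 4683×2007).
Applying the same ×0.3844: 2007.00 → 771.43.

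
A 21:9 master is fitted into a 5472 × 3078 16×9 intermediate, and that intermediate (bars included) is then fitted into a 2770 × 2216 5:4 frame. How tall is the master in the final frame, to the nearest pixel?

First fit — 21:9 into 5472×3078 spans the width: 5472.00 × 2345.14.
Second fit — the 16×9 canvas into 2770×2216 spans the width: 2770.00 × 1558.12 (×0.5062 from 5472×3078).
Applying the same ×0.5062: 2345.14 → 1187.14.

1187 px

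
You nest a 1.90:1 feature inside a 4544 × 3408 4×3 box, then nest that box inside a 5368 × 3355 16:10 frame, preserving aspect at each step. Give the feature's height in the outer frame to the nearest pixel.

Inside the 4544×3408 canvas the feature is width-limited at 4544.00 × 2391.58.
The 4×3 canvas is height-limited in 5368×3355, giving 4473.33 × 3355.00; scale factor 0.9844.
The feature scales with it: height 2391.58 × 0.9844 ≈ 2354.39.

2354 px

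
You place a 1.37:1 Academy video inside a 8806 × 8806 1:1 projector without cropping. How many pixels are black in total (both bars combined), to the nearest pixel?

1.37:1 Academy is wider than 1:1, so it spans the full width.
That makes the image 6427.7372 px tall (8806 / 1.370).
Black = 8806 − 6427.7372 = 2378.2628 px.
Bar area = 2378.2628 × 8806 ≈ 20942982 px.

20942982 pixels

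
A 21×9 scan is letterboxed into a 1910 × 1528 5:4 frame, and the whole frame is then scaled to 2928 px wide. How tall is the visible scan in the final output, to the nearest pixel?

1255 px

In the 1910×1528 frame the scan fills the width: height = 1910 × 9/21 ≈ 818.57 px.
Resizing to 2928 px wide multiplies everything by 1.5330: 818.57 → 1254.86 px.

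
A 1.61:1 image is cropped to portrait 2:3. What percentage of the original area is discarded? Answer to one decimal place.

58.6%

portrait 2:3 is narrower than 1.61:1, so the crop keeps the full height and trims the width.
Fraction kept = (0.667)/(1.610) ≈ 41.41%, so 58.59% is lost.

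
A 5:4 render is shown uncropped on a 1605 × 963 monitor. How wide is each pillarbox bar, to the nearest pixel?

201 px

Since 1.250 < 1.667, the render is height-limited.
Content width = 963 × 5/4 ≈ 1203.75 px.
1605 − 1203.75 = 401.25 px of bars (200.62 each).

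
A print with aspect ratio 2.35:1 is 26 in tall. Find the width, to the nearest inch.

61 in

At 2.35:1, 26 × 2.350 ≈ 61.10.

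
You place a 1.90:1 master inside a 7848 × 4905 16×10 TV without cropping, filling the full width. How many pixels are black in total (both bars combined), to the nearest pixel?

The master is 7848 / 1.900 ≈ 4130.5263 px tall.
4905 − 4130.5263 = 774.4737 px of bars.
Across the 7848-px span: 774.4737 × 7848 ≈ 6078069 px.

6078069 pixels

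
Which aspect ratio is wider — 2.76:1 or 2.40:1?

2.76 and 2.4; 2.76 > 2.4.

2.76:1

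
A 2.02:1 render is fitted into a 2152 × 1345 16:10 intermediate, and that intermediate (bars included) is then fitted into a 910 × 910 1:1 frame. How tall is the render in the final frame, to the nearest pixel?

450 px

First fit — 2.02:1 into 2152×1345 spans the width: 2152.00 × 1065.35.
The 16:10 canvas is width-limited in 910×910, giving 910.00 × 568.75; scale factor 0.4229.
The render scales with it: height 1065.35 × 0.4229 ≈ 450.50.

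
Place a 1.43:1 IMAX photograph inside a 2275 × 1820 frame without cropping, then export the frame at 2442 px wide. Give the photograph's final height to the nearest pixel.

Fitted into 2275×1820, the photograph spans the width; its height is 2275 / 1.430 ≈ 1590.91 px.
Scaling 2275 → 2442 is ×1.0734, so the height becomes 1590.91 × 1.0734 ≈ 1707.69 px.

1708 px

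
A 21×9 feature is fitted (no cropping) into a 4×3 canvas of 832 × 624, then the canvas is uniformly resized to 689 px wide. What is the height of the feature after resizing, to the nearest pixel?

295 px

In the 832×624 frame the feature fills the width: height = 832 × 9/21 ≈ 356.57 px.
Scaling 832 → 689 is ×0.8281, so the height becomes 356.57 × 0.8281 ≈ 295.29 px.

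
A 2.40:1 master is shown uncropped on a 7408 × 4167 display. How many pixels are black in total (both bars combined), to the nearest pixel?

Since 2.400 > 1.778, the master is width-limited.
The master is 7408 / 2.400 ≈ 3086.6667 px tall.
Black = 4167 − 3086.6667 = 1080.3333 px.
Bar area = 1080.3333 × 7408 ≈ 8003109 px.

8003109 pixels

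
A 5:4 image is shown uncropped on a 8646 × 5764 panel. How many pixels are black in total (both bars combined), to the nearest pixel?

8305924 pixels

5:4 (1.250) < 3:2 (1.500), so the image fills the height.
Content width = 5764 × 5/4 ≈ 7205.0000 px.
Leftover width: 8646 − 7205.0000 = 1441.0000 px.
Across the 5764-px span: 1441.0000 × 5764 ≈ 8305924 px.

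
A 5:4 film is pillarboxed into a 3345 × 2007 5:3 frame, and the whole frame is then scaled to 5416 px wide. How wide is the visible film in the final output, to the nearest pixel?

Fitted into 3345×2007, the film spans the height; its width is 2007 × 5/4 ≈ 2508.75 px.
The frame scales by 5416/3345 = 1.6191; 2508.75 × 1.6191 ≈ 4062.00 px.

4062 px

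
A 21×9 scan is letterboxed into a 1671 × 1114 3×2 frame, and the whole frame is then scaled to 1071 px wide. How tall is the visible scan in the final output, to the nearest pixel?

459 px

At 1671×1114 the scan is width-limited, so height = 1671 × 9/21 ≈ 716.14 px.
Scaling 1671 → 1071 is ×0.6409, so the height becomes 716.14 × 0.6409 ≈ 459.00 px.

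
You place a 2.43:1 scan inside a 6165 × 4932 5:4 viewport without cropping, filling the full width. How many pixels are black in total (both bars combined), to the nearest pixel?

Content height = 6165 / 2.430 ≈ 2537.0370 px.
4932 − 2537.0370 = 2394.9630 px of bars.
That's 2394.9630 × 6165 ≈ 14764947 black pixels.

14764947 pixels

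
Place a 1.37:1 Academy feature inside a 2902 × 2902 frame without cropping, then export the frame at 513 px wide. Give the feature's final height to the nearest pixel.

In the 2902×2902 frame the feature fills the width: height = 2902 / 1.370 ≈ 2118.25 px.
Resizing to 513 px wide multiplies everything by 0.1768: 2118.25 → 374.45 px.

374 px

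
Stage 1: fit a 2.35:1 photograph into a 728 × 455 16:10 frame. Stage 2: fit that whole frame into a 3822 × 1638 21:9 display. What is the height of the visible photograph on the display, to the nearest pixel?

1115 px

First fit — 2.35:1 into 728×455 spans the width: 728.00 × 309.79.
16:10 in 3822×1638: fills the height, so the intermediate becomes 2620.80 × 1638.00 — a scale of ×3.6000.
Applying the same ×3.6000: 309.79 → 1115.23.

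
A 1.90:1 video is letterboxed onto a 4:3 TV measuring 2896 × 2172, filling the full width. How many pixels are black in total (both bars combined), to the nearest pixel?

1875998 pixels

The video is 2896 / 1.900 ≈ 1524.2105 px tall.
2172 − 1524.2105 = 647.7895 px of bars.
That's 647.7895 × 2896 ≈ 1875998 black pixels.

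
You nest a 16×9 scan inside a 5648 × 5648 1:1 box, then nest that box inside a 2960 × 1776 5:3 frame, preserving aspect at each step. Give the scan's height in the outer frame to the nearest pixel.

999 px

Inside the 5648×5648 canvas the scan is width-limited at 5648.00 × 3177.00.
The 1:1 canvas is height-limited in 2960×1776, giving 1776.00 × 1776.00; scale factor 0.3144.
Applying the same ×0.3144: 3177.00 → 999.00.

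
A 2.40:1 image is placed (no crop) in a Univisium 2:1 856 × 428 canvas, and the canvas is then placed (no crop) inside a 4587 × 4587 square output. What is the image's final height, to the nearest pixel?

1911 px

2.40:1 in 856×428: fills the width, so the image is 856.00 × 356.67.
Second fit — the Univisium 2:1 canvas into 4587×4587 spans the width: 4587.00 × 2293.50 (×5.3586 from 856×428).
Applying the same ×5.3586: 356.67 → 1911.25.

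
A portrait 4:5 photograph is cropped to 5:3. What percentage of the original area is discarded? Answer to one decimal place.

5:3 is wider than portrait 4:5, so the crop keeps the full width and trims the height.
(0.800)/(1.667) ≈ 0.480 of the area survives, leaving 52.00% discarded.

52.0%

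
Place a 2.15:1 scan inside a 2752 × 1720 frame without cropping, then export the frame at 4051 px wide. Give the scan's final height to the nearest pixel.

1884 px

At 2752×1720 the scan is width-limited, so height = 2752 / 2.150 ≈ 1280.00 px.
The frame scales by 4051/2752 = 1.4720; 1280.00 × 1.4720 ≈ 1884.19 px.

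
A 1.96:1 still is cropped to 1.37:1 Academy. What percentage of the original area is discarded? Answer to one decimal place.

Going from 1.96:1 to 1.37:1 Academy means cutting width while keeping height.
Fraction kept = (1.370)/(1.960) ≈ 69.90%, so 30.10% is lost.

30.1%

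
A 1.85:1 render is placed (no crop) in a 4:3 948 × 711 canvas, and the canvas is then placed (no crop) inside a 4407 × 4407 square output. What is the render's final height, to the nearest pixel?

2382 px

1.85:1 in 948×711: fills the width, so the render is 948.00 × 512.43.
Second fit — the 4:3 canvas into 4407×4407 spans the width: 4407.00 × 3305.25 (×4.6487 from 948×711).
The render scales with it: height 512.43 × 4.6487 ≈ 2382.16.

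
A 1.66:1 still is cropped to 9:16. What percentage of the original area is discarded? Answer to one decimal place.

9:16 is narrower than 1.66:1, so the crop keeps the full height and trims the width.
Area ratio = (0.562)/(1.660) = 33.89%; the remaining 66.11% is cropped out.

66.1%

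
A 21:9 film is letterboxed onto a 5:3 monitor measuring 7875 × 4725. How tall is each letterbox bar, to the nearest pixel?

21:9 (2.333) > 5:3 (1.667), so the film fills the width.
The film is 7875 × 9/21 ≈ 3375.00 px tall.
Black = 4725 − 3375.00 = 1350.00 px, or 675.00 per bar.

675 px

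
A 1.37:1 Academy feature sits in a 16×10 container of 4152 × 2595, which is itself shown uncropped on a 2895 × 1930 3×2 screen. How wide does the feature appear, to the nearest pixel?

First fit — 1.37:1 Academy into 4152×2595 spans the height: 3555.15 × 2595.00.
Second fit — the 16×10 canvas into 2895×1930 spans the width: 2895.00 × 1809.38 (×0.6973 from 4152×2595).
So the feature's width is 3555.15 × 0.6973 ≈ 2478.84.

2479 px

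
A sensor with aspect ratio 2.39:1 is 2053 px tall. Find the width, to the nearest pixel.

4907 px

Width = 2053 × 2.390 = 4906.67.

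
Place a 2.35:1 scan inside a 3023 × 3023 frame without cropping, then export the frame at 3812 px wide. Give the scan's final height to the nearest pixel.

At 3023×3023 the scan is width-limited, so height = 3023 / 2.350 ≈ 1286.38 px.
The frame scales by 3812/3023 = 1.2610; 1286.38 × 1.2610 ≈ 1622.13 px.

1622 px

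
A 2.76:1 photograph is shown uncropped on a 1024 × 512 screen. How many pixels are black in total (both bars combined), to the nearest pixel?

144369 pixels

2.76:1 is wider than Univisium 2:1, so it spans the full width.
Content height = 1024 / 2.760 ≈ 371.0145 px.
Leftover height: 512 − 371.0145 = 140.9855 px.
Across the 1024-px span: 140.9855 × 1024 ≈ 144369 px.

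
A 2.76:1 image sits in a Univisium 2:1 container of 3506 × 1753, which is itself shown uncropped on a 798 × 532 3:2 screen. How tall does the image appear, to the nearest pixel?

289 px

First fit — 2.76:1 into 3506×1753 spans the width: 3506.00 × 1270.29.
The Univisium 2:1 canvas is width-limited in 798×532, giving 798.00 × 399.00; scale factor 0.2276.
The image scales with it: height 1270.29 × 0.2276 ≈ 289.13.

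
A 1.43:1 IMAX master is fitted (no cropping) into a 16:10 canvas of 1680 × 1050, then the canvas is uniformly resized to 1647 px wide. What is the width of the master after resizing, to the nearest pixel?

1472 px

At 1680×1050 the master is height-limited, so width = 1050 × 1.430 ≈ 1501.50 px.
Resizing to 1647 px wide multiplies everything by 0.9804: 1501.50 → 1472.01 px.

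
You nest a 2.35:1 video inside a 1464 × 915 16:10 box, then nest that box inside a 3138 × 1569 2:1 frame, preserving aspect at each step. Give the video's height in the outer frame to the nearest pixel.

1068 px

First fit — 2.35:1 into 1464×915 spans the width: 1464.00 × 622.98.
The 16:10 canvas is height-limited in 3138×1569, giving 2510.40 × 1569.00; scale factor 1.7148.
The video scales with it: height 622.98 × 1.7148 ≈ 1068.26.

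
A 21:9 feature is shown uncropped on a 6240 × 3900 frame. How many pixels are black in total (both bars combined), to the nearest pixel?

7648457 pixels

21:9 (2.333) > 16×10 (1.600), so the feature fills the width.
That makes the image 2674.2857 px tall (6240 × 9/21).
3900 − 2674.2857 = 1225.7143 px of bars.
Bar area = 1225.7143 × 6240 ≈ 7648457 px.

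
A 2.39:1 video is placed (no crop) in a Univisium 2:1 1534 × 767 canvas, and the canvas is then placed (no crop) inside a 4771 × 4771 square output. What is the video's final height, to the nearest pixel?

Inside the 1534×767 canvas the video is width-limited at 1534.00 × 641.84.
Univisium 2:1 in 4771×4771: fills the width, so the intermediate becomes 4771.00 × 2385.50 — a scale of ×3.1102.
The video scales with it: height 641.84 × 3.1102 ≈ 1996.23.

1996 px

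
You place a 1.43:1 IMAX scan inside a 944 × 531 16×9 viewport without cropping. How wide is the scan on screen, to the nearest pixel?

759 px

Since 1.430 < 1.778, the scan is height-limited.
Content width = 531 × 1.430 ≈ 759.33 px.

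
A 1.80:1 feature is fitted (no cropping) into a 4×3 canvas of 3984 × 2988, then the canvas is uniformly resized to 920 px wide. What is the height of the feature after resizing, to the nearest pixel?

Fitted into 3984×2988, the feature spans the width; its height is 3984 / 1.800 ≈ 2213.33 px.
Scaling 3984 → 920 is ×0.2309, so the height becomes 2213.33 × 0.2309 ≈ 511.11 px.

511 px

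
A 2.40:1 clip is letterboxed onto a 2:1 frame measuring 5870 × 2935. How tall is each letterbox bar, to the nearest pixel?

2.40:1 is wider than 2:1, so it spans the full width.
Content height = 5870 / 2.400 ≈ 2445.83 px.
2935 − 2445.83 = 489.17 px of bars (244.58 each).

245 px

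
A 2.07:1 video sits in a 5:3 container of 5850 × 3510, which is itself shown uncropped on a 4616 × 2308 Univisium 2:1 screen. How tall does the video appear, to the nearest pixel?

Inside the 5850×3510 canvas the video is width-limited at 5850.00 × 2826.09.
Second fit — the 5:3 canvas into 4616×2308 spans the height: 3846.67 × 2308.00 (×0.6575 from 5850×3510).
Applying the same ×0.6575: 2826.09 → 1858.29.

1858 px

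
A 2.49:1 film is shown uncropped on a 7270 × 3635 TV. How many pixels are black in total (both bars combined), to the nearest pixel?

Since 2.490 > 2.000, the film is width-limited.
That makes the image 2919.6787 px tall (7270 / 2.490).
Black = 3635 − 2919.6787 = 715.3213 px.
Across the 7270-px span: 715.3213 × 7270 ≈ 5200386 px.

5200386 pixels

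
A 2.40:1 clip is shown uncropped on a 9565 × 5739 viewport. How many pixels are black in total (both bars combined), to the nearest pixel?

16773025 pixels

2.40:1 (2.400) > 5:3 (1.667), so the clip fills the width.
The clip is 9565 / 2.400 ≈ 3985.4167 px tall.
Leftover height: 5739 − 3985.4167 = 1753.5833 px.
That's 1753.5833 × 9565 ≈ 16773025 black pixels.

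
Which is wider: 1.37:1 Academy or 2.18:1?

1.37 and 2.18; 2.18 > 1.37.

2.18:1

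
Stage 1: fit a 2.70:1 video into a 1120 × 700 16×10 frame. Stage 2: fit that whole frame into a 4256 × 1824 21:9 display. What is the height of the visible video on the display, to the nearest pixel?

2.70:1 in 1120×700: fills the width, so the video is 1120.00 × 414.81.
The 16×10 canvas is height-limited in 4256×1824, giving 2918.40 × 1824.00; scale factor 2.6057.
The video scales with it: height 414.81 × 2.6057 ≈ 1080.89.

1081 px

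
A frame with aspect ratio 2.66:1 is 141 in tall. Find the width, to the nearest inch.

At 2.66:1, 141 × 2.660 ≈ 375.06.

375 in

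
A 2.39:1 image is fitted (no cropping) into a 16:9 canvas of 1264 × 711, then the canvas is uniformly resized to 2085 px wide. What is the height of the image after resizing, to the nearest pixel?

872 px

In the 1264×711 frame the image fills the width: height = 1264 / 2.390 ≈ 528.87 px.
The frame scales by 2085/1264 = 1.6495; 528.87 × 1.6495 ≈ 872.38 px.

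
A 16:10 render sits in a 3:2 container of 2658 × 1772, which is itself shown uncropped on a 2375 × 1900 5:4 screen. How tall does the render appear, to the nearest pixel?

First fit — 16:10 into 2658×1772 spans the width: 2658.00 × 1661.25.
Second fit — the 3:2 canvas into 2375×1900 spans the width: 2375.00 × 1583.33 (×0.8935 from 2658×1772).
Applying the same ×0.8935: 1661.25 → 1484.38.

1484 px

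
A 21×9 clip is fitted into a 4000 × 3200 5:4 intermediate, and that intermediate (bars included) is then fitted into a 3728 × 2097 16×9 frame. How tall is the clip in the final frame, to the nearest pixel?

Inside the 4000×3200 canvas the clip is width-limited at 4000.00 × 1714.29.
5:4 in 3728×2097: fills the height, so the intermediate becomes 2621.25 × 2097.00 — a scale of ×0.6553.
So the clip's height is 1714.29 × 0.6553 ≈ 1123.39.

1123 px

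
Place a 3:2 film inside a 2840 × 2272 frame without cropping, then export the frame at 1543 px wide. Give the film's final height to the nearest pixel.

Fitted into 2840×2272, the film spans the width; its height is 2840 × 2/3 ≈ 1893.33 px.
The frame scales by 1543/2840 = 0.5433; 1893.33 × 0.5433 ≈ 1028.67 px.

1029 px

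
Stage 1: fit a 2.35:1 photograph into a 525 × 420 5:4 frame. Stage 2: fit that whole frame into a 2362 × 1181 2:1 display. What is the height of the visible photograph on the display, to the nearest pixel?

628 px

2.35:1 in 525×420: fills the width, so the photograph is 525.00 × 223.40.
5:4 in 2362×1181: fills the height, so the intermediate becomes 1476.25 × 1181.00 — a scale of ×2.8119.
So the photograph's height is 223.40 × 2.8119 ≈ 628.19.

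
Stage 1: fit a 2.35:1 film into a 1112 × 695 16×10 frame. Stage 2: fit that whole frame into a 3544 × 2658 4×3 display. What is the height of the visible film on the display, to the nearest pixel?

Inside the 1112×695 canvas the film is width-limited at 1112.00 × 473.19.
Second fit — the 16×10 canvas into 3544×2658 spans the width: 3544.00 × 2215.00 (×3.1871 from 1112×695).
So the film's height is 473.19 × 3.1871 ≈ 1508.09.

1508 px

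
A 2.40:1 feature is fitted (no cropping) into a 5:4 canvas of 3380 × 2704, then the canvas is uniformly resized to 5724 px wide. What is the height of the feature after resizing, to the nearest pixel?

In the 3380×2704 frame the feature fills the width: height = 3380 / 2.400 ≈ 1408.33 px.
Scaling 3380 → 5724 is ×1.6935, so the height becomes 1408.33 × 1.6935 ≈ 2385.00 px.

2385 px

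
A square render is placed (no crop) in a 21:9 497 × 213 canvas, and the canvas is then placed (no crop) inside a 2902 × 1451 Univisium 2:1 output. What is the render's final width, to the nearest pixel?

square in 497×213: fills the height, so the render is 213.00 × 213.00.
Second fit — the 21:9 canvas into 2902×1451 spans the width: 2902.00 × 1243.71 (×5.8390 from 497×213).
The render scales with it: width 213.00 × 5.8390 ≈ 1243.71.

1244 px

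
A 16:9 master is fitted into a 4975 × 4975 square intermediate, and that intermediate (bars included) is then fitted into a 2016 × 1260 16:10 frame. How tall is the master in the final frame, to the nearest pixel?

First fit — 16:9 into 4975×4975 spans the width: 4975.00 × 2798.44.
Second fit — the square canvas into 2016×1260 spans the height: 1260.00 × 1260.00 (×0.2533 from 4975×4975).
The master scales with it: height 2798.44 × 0.2533 ≈ 708.75.

709 px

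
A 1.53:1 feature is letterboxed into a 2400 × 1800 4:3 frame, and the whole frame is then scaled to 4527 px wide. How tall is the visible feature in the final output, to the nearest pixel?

2959 px

In the 2400×1800 frame the feature fills the width: height = 2400 / 1.530 ≈ 1568.63 px.
Scaling 2400 → 4527 is ×1.8862, so the height becomes 1568.63 × 1.8862 ≈ 2958.82 px.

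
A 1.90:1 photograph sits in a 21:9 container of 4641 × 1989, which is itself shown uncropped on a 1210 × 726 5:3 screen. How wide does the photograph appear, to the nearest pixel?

Inside the 4641×1989 canvas the photograph is height-limited at 3779.10 × 1989.00.
The 21:9 canvas is width-limited in 1210×726, giving 1210.00 × 518.57; scale factor 0.2607.
So the photograph's width is 3779.10 × 0.2607 ≈ 985.29.

985 px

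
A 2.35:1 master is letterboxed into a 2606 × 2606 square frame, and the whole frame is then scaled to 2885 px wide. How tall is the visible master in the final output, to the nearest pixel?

1228 px

Fitted into 2606×2606, the master spans the width; its height is 2606 / 2.350 ≈ 1108.94 px.
The frame scales by 2885/2606 = 1.1071; 1108.94 × 1.1071 ≈ 1227.66 px.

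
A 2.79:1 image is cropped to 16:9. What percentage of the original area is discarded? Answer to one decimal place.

16:9 is narrower than 2.79:1, so the crop keeps the full height and trims the width.
(1.778)/(2.790) ≈ 0.637 of the area survives, leaving 36.28% discarded.

36.3%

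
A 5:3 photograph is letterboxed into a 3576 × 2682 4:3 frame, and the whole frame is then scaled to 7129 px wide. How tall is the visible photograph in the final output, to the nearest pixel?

4277 px

In the 3576×2682 frame the photograph fills the width: height = 3576 × 3/5 ≈ 2145.60 px.
The frame scales by 7129/3576 = 1.9936; 2145.60 × 1.9936 ≈ 4277.40 px.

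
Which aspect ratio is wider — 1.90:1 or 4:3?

1.9 and 4:3 = 1.333; 1.9 > 1.333.

1.90:1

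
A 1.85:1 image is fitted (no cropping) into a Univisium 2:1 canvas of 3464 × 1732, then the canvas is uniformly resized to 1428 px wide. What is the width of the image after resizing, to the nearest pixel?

In the 3464×1732 frame the image fills the height: width = 1732 × 1.850 ≈ 3204.20 px.
The frame scales by 1428/3464 = 0.4122; 3204.20 × 0.4122 ≈ 1320.90 px.

1321 px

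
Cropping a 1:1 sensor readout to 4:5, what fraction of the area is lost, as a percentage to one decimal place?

20.0%

The height stays; only width is cut (since 4:5 is narrower than 1:1).
(0.800)/(1.000) ≈ 0.800 of the area survives, leaving 20.00% discarded.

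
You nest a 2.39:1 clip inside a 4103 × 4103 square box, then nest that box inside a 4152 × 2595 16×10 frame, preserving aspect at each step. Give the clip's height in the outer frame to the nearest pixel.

1086 px

2.39:1 in 4103×4103: fills the width, so the clip is 4103.00 × 1716.74.
The square canvas is height-limited in 4152×2595, giving 2595.00 × 2595.00; scale factor 0.6325.
So the clip's height is 1716.74 × 0.6325 ≈ 1085.77.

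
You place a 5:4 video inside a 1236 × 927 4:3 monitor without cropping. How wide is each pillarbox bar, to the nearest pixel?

5:4 is narrower than 4:3, so it spans the full height.
That makes the image 1158.75 px wide (927 × 5/4).
1236 − 1158.75 = 77.25 px of bars (38.62 each).

39 px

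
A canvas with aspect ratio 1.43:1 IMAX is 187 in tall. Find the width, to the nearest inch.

267 in

At 1.43:1 IMAX, 187 × 1.430 ≈ 267.41.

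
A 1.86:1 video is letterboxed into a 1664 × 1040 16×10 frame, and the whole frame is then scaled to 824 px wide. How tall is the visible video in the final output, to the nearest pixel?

443 px

At 1664×1040 the video is width-limited, so height = 1664 / 1.860 ≈ 894.62 px.
Resizing to 824 px wide multiplies everything by 0.4952: 894.62 → 443.01 px.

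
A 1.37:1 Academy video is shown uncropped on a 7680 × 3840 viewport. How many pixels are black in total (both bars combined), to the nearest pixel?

1.37:1 Academy (1.370) < Univisium 2:1 (2.000), so the video fills the height.
Content width = 3840 × 1.370 ≈ 5260.8000 px.
Black = 7680 − 5260.8000 = 2419.2000 px.
That's 2419.2000 × 3840 ≈ 9289728 black pixels.

9289728 pixels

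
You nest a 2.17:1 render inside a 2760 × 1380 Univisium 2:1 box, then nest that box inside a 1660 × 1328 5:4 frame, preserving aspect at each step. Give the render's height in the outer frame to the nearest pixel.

765 px

First fit — 2.17:1 into 2760×1380 spans the width: 2760.00 × 1271.89.
Second fit — the Univisium 2:1 canvas into 1660×1328 spans the width: 1660.00 × 830.00 (×0.6014 from 2760×1380).
So the render's height is 1271.89 × 0.6014 ≈ 764.98.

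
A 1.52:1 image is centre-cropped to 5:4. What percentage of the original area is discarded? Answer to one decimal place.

17.8%

Going from 1.52:1 to 5:4 means cutting width while keeping height.
Area ratio = (1.250)/(1.520) = 82.24%; the remaining 17.76% is cropped out.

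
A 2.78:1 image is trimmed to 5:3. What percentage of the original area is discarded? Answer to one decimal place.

40.0%

The height stays; only width is cut (since 5:3 is narrower than 2.78:1).
Area ratio = (1.667)/(2.780) = 59.95%; the remaining 40.05% is cropped out.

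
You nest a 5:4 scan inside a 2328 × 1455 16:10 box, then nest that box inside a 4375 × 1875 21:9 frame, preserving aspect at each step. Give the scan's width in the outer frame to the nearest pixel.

2344 px

5:4 in 2328×1455: fills the height, so the scan is 1818.75 × 1455.00.
Second fit — the 16:10 canvas into 4375×1875 spans the height: 3000.00 × 1875.00 (×1.2887 from 2328×1455).
Applying the same ×1.2887: 1818.75 → 2343.75.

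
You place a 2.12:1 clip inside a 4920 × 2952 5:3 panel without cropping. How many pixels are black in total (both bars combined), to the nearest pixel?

3105727 pixels

Since 2.120 > 1.667, the clip is width-limited.
Content height = 4920 / 2.120 ≈ 2320.7547 px.
Black = 2952 − 2320.7547 = 631.2453 px.
That's 631.2453 × 4920 ≈ 3105727 black pixels.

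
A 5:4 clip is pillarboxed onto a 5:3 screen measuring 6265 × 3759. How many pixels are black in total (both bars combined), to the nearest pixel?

5887534 pixels

Since 1.250 < 1.667, the clip is height-limited.
The clip is 3759 × 5/4 ≈ 4698.7500 px wide.
6265 − 4698.7500 = 1566.2500 px of bars.
That's 1566.2500 × 3759 ≈ 5887534 black pixels.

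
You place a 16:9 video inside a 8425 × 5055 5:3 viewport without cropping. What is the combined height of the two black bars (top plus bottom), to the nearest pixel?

316 px

Since 1.778 > 1.667, the video is width-limited.
Content height = 8425 × 9/16 ≈ 4739.06 px.
5055 − 4739.06 = 315.94 px of bars.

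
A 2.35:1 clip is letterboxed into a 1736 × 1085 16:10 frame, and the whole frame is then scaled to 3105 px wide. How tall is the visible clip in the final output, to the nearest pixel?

At 1736×1085 the clip is width-limited, so height = 1736 / 2.350 ≈ 738.72 px.
The frame scales by 3105/1736 = 1.7886; 738.72 × 1.7886 ≈ 1321.28 px.

1321 px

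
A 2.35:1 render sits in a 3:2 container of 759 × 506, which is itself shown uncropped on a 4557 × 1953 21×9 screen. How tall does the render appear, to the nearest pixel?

1247 px

Inside the 759×506 canvas the render is width-limited at 759.00 × 322.98.
3:2 in 4557×1953: fills the height, so the intermediate becomes 2929.50 × 1953.00 — a scale of ×3.8597.
So the render's height is 322.98 × 3.8597 ≈ 1246.60.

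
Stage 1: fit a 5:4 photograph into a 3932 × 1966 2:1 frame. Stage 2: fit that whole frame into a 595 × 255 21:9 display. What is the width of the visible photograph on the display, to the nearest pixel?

319 px

Inside the 3932×1966 canvas the photograph is height-limited at 2457.50 × 1966.00.
Second fit — the 2:1 canvas into 595×255 spans the height: 510.00 × 255.00 (×0.1297 from 3932×1966).
Applying the same ×0.1297: 2457.50 → 318.75.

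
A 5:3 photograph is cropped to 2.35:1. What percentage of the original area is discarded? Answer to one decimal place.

29.1%

2.35:1 is wider than 5:3, so the crop keeps the full width and trims the height.
Area ratio = (1.667)/(2.350) = 70.92%; the remaining 29.08% is cropped out.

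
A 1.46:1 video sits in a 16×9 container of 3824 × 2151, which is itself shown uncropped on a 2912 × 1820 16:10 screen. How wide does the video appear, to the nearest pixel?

2391 px

1.46:1 in 3824×2151: fills the height, so the video is 3140.46 × 2151.00.
The 16×9 canvas is width-limited in 2912×1820, giving 2912.00 × 1638.00; scale factor 0.7615.
So the video's width is 3140.46 × 0.7615 ≈ 2391.48.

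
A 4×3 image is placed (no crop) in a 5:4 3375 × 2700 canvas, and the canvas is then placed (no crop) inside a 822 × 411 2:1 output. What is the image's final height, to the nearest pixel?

Inside the 3375×2700 canvas the image is width-limited at 3375.00 × 2531.25.
The 5:4 canvas is height-limited in 822×411, giving 513.75 × 411.00; scale factor 0.1522.
Applying the same ×0.1522: 2531.25 → 385.31.

385 px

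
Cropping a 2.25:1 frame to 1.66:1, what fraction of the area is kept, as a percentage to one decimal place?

Going from 2.25:1 to 1.66:1 means cutting width while keeping height.
Fraction kept = (1.660)/(2.250) ≈ 73.78%.

73.8%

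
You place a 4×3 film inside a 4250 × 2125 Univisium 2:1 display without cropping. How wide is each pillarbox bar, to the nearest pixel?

Since 1.333 < 2.000, the film is height-limited.
That makes the image 2833.33 px wide (2125 × 4/3).
4250 − 2833.33 = 1416.67 px of bars (708.33 each).

708 px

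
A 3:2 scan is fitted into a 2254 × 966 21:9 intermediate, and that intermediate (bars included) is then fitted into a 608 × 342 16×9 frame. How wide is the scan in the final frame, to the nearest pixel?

391 px

Inside the 2254×966 canvas the scan is height-limited at 1449.00 × 966.00.
Second fit — the 21:9 canvas into 608×342 spans the width: 608.00 × 260.57 (×0.2697 from 2254×966).
Applying the same ×0.2697: 1449.00 → 390.86.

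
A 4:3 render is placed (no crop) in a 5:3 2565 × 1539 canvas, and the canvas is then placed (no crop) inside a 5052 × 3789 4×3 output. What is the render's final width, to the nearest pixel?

Inside the 2565×1539 canvas the render is height-limited at 2052.00 × 1539.00.
Second fit — the 5:3 canvas into 5052×3789 spans the width: 5052.00 × 3031.20 (×1.9696 from 2565×1539).
The render scales with it: width 2052.00 × 1.9696 ≈ 4041.60.

4042 px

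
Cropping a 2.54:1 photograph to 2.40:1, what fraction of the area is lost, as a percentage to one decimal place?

2.40:1 is narrower than 2.54:1, so the crop keeps the full height and trims the width.
Area ratio = (2.400)/(2.540) = 94.49%; the remaining 5.51% is cropped out.

5.5%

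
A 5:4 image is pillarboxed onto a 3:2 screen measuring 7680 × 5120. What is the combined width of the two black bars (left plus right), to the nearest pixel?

1280 px

5:4 (1.250) < 3:2 (1.500), so the image fills the height.
Content width = 5120 × 5/4 ≈ 6400.00 px.
Black = 7680 − 6400.00 = 1280.00 px.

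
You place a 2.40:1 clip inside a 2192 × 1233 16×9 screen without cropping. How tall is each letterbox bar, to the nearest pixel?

Since 2.400 > 1.778, the clip is width-limited.
That makes the image 913.33 px tall (2192 / 2.400).
Black = 1233 − 913.33 = 319.67 px, or 159.83 per bar.

160 px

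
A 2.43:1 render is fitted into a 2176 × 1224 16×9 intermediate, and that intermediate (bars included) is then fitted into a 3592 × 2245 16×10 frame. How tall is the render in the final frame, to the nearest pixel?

1478 px

2.43:1 in 2176×1224: fills the width, so the render is 2176.00 × 895.47.
The 16×9 canvas is width-limited in 3592×2245, giving 3592.00 × 2020.50; scale factor 1.6507.
The render scales with it: height 895.47 × 1.6507 ≈ 1478.19.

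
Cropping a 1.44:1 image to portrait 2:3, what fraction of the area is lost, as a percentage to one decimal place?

Going from 1.44:1 to portrait 2:3 means cutting width while keeping height.
Fraction kept = (0.667)/(1.440) ≈ 46.30%, so 53.70% is lost.

53.7%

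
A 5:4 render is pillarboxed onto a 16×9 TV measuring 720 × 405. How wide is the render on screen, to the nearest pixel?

506 px

5:4 (1.250) < 16×9 (1.778), so the render fills the height.
That makes the image 506.25 px wide (405 × 5/4).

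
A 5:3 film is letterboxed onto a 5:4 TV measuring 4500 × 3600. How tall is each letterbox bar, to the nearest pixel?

5:3 is wider than 5:4, so it spans the full width.
The film is 4500 × 3/5 ≈ 2700.00 px tall.
Black = 3600 − 2700.00 = 900.00 px, or 450.00 per bar.

450 px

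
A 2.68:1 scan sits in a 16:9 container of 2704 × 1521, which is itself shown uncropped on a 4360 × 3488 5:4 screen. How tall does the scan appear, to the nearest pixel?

1627 px

First fit — 2.68:1 into 2704×1521 spans the width: 2704.00 × 1008.96.
The 16:9 canvas is width-limited in 4360×3488, giving 4360.00 × 2452.50; scale factor 1.6124.
Applying the same ×1.6124: 1008.96 → 1626.87.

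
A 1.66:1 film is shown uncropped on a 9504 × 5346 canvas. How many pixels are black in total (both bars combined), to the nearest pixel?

3366055 pixels

1.66:1 is narrower than 16:9, so it spans the full height.
Content width = 5346 × 1.660 ≈ 8874.3600 px.
Black = 9504 − 8874.3600 = 629.6400 px.
Bar area = 629.6400 × 5346 ≈ 3366055 px.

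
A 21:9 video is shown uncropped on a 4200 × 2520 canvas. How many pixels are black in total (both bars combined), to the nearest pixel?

3024000 pixels

21:9 (2.333) > 5:3 (1.667), so the video fills the width.
The video is 4200 × 9/21 ≈ 1800.0000 px tall.
2520 − 1800.0000 = 720.0000 px of bars.
That's 720.0000 × 4200 ≈ 3024000 black pixels.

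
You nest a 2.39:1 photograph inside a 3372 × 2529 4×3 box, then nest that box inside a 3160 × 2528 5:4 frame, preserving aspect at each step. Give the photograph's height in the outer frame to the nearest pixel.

First fit — 2.39:1 into 3372×2529 spans the width: 3372.00 × 1410.88.
Second fit — the 4×3 canvas into 3160×2528 spans the width: 3160.00 × 2370.00 (×0.9371 from 3372×2529).
The photograph scales with it: height 1410.88 × 0.9371 ≈ 1322.18.

1322 px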